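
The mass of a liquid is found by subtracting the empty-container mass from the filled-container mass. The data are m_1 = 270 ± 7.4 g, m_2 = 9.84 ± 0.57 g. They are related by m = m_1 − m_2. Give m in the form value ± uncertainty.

Each term contributes (cᵢ δxᵢ)² to (δm)²:
  (δm_1)² = 54.8;  (δm_2)² = 0.325
δm = √(55.1) = 7.42 g
m = 260 g.

260 ± 7.42 g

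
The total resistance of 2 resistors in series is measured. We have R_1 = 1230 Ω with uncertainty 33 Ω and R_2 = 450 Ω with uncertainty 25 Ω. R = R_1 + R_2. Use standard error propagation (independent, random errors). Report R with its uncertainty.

1680 ± 41.4 Ω

Sums and differences: (δR)² = Σ (cᵢ δxᵢ)².
  (δR_1)² = 1090;  (δR_2)² = 625
δR = √(1710) = 41.4 Ω
R = 1680 Ω.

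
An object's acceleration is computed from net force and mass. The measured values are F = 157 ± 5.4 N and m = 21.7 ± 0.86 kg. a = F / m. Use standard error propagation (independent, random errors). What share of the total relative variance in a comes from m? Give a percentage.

57.0%

(δa/a)² = (1·δF/F)² + (-1·δm/m)²
  F term: (1×0.0344)² = 0.00118
  m term: (-1×0.0396)² = 0.00157
Total = 0.00275. Share from m = 0.00157/0.00275 = 0.570.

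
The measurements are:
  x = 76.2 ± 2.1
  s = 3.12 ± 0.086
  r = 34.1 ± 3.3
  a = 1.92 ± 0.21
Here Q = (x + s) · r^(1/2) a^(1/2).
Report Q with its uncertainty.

Let u = x + s = 79.3. δu = √(δx² + δs²) = √(4.41 + 0.00740) = 2.10, so δu/u = 0.0265.
Q is then a monomial in u, r, a:
δQ/Q = √((δu/u)² + (½·δr/r)² + (½·δa/a)²) = √(0.000702 + 0.00234 + 0.00299) = 0.0777
Q = 642, so δQ = 0.0777 × 642 = 49.9.

642 ± 49.9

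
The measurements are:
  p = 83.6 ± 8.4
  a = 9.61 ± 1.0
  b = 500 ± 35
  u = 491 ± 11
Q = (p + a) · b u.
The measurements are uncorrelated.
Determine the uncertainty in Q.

Let w = p + a = 93.2. δw = √(δp² + δa²) = √(70.6 + 1.00) = 8.46, so δw/w = 0.0908.
Q is then a monomial in w, b, u:
δQ/Q = √((δw/w)² + (1·δb/b)² + (1·δu/u)²) = √(0.00824 + 0.00490 + 0.000502) = 0.117
Q = 2.29e+07, so δQ = 0.117 × 2.29e+07 = 2.67e+06.

2.67e+06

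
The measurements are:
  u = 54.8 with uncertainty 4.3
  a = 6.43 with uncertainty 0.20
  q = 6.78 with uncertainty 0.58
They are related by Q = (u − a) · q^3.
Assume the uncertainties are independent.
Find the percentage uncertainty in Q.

27.2%

Let w = u − a = 48.4. δw = √(δu² + δa²) = √(18.5 + 0.0400) = 4.30, so δw/w = 0.0890.
Q is then a monomial in w, q:
δQ/Q = √((δw/w)² + (3·δq/q)²) = √(0.00792 + 0.0659) = 0.272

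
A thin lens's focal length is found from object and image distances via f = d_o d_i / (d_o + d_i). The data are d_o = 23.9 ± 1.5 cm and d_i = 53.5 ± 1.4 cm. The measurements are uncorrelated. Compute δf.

∂f/∂d_o = (d_i/(d_o+d_i))² = 0.478;  ∂f/∂d_i = (d_o/(d_o+d_i))² = 0.0953
δf = √((∂f/∂d_o · δd_o)² + (∂f/∂d_i · δd_i)²) = √(0.514 + 0.0178) = 0.729 cm

0.729 cm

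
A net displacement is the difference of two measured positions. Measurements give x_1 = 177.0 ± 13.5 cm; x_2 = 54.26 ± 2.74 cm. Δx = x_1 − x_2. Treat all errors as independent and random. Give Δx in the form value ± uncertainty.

Sums and differences: (δΔx)² = Σ (cᵢ δxᵢ)².
  (δx_1)² = 182;  (δx_2)² = 7.51
δΔx = √(190) = 13.8 cm
Δx = 122.7 cm.

122.7 ± 13.8 cm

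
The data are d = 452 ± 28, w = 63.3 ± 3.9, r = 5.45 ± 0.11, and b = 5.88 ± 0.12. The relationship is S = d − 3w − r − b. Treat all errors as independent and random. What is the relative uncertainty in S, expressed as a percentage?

Sums and differences: (δS)² = Σ (cᵢ δxᵢ)².
  (δd)² = 784;  (3·δw)² = 137;  (δr)² = 0.0121;  (δb)² = 0.0144
δS = √(921) = 30.3
S = 251, so δS/S = 30.3/251 = 0.121.

12.1%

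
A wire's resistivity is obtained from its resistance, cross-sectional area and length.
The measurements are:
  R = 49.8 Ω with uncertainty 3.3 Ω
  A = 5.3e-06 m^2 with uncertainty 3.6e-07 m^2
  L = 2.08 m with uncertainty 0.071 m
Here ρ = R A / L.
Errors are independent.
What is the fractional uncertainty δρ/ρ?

0.101

Relative error in a monomial: (δρ/ρ)² = Σ (nᵢ · δxᵢ/xᵢ)².
  (1·δR/R)² = (1×0.0663)² = 0.00439;  (1·δA/A)² = (1×0.0679)² = 0.00461;  (-1·δL/L)² = (-1×0.0341)² = 0.00117
δρ/ρ = √(0.0102) = 0.101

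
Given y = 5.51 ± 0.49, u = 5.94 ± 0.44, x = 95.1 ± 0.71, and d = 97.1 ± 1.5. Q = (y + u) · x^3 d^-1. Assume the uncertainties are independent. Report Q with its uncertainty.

Let w = y + u = 11.4. δw = √(δy² + δu²) = √(0.240 + 0.194) = 0.659, so δw/w = 0.0575.
Q is then a monomial in w, x, d:
δQ/Q = √((δw/w)² + (3·δx/x)² + (-1·δd/d)²) = √(0.00331 + 0.000502 + 0.000239) = 0.0636
Q = 1.01e+05, so δQ = 0.0636 × 1.01e+05 = 6450.

(1.01 ± 0.0645) × 10^5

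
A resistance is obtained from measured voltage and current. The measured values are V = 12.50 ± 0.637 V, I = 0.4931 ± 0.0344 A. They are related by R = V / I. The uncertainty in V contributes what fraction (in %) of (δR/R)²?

(δR/R)² = (1·δV/V)² + (-1·δI/I)²
  V term: (1×0.0510)² = 0.00260
  I term: (-1×0.0698)² = 0.00487
Total = 0.00746. Share from V = 0.00260/0.00746 = 0.348.

34.8%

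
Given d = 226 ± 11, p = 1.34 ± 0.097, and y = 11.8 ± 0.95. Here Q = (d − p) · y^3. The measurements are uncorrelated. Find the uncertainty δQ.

91000

Let u = d − p = 225. δu = √(δd² + δp²) = √(121 + 0.00941) = 11.0, so δu/u = 0.0490.
Q is then a monomial in u, y:
δQ/Q = √((δu/u)² + (3·δy/y)²) = √(0.00240 + 0.0583) = 0.246
Q = 3.69e+05, so δQ = 0.246 × 3.69e+05 = 91000.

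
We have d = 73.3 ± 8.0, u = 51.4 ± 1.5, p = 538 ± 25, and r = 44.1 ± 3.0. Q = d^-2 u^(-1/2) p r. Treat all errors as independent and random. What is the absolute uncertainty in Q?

0.144

Each factor contributes (exponent × relative error)² to (δQ/Q)²:
  (-2·δd/d)² = (-2×0.109)² = 0.0476;  (−½·δu/u)² = (-0.5×0.0292)² = 0.000213;  (1·δp/p)² = (1×0.0465)² = 0.00216;  (1·δr/r)² = (1×0.0680)² = 0.00463
δQ/Q = √(0.0546) = 0.234
Q = 0.616, so δQ = 0.234 × 0.616 = 0.144.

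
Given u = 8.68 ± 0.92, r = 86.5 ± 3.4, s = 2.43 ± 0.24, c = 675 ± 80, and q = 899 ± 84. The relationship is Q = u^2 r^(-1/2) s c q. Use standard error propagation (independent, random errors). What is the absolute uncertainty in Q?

3.33e+06

Relative error in a monomial: (δQ/Q)² = Σ (nᵢ · δxᵢ/xᵢ)².
  (2·δu/u)² = (2×0.106)² = 0.0449;  (−½·δr/r)² = (-0.5×0.0393)² = 0.000386;  (1·δs/s)² = (1×0.0988)² = 0.00975;  (1·δc/c)² = (1×0.119)² = 0.0140;  (1·δq/q)² = (1×0.0934)² = 0.00873
δQ/Q = √(0.0779) = 0.279
Q = 1.19e+07, so δQ = 0.279 × 1.19e+07 = 3.33e+06.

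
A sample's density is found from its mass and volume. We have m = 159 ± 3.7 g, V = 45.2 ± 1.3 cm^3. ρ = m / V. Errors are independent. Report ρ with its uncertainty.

Since ρ is a product/quotient, work with relative uncertainties:
  (1·δm/m)² = (1×0.0233)² = 0.000542;  (-1·δV/V)² = (-1×0.0288)² = 0.000827
δρ/ρ = √(0.00137) = 0.0370
ρ = 3.52 g/cm^3, so δρ = 0.0370 × 3.52 = 0.130 g/cm^3.

3.52 ± 0.130 g/cm^3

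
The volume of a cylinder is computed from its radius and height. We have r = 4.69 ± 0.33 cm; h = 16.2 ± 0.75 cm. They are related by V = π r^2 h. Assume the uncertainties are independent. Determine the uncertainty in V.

V is a product of powers, so relative uncertainties combine in quadrature:
  (2·δr/r)² = (2×0.0704)² = 0.0198;  (1·δh/h)² = (1×0.0463)² = 0.00214
δV/V = √(0.0219) = 0.148
V = 1120 cm^3, so δV = 0.148 × 1120 = 166 cm^3.

166 cm^3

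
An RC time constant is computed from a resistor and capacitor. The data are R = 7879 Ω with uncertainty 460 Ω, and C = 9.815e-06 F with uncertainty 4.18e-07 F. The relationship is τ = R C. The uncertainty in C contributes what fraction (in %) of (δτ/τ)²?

34.7%

(δτ/τ)² = (1·δR/R)² + (1·δC/C)²
  R term: (1×0.0584)² = 0.00341
  C term: (1×0.0426)² = 0.00181
Total = 0.00522. Share from C = 0.00181/0.00522 = 0.347.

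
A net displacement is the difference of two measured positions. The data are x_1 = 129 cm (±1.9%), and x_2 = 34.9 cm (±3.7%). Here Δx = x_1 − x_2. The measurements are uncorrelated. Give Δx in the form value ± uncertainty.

94.1 ± 2.77 cm

Sums and differences: (δΔx)² = Σ (cᵢ δxᵢ)².
  (δx_1)² = 6.01;  (δx_2)² = 1.67
δΔx = √(7.67) = 2.77 cm
Δx = 94.1 cm.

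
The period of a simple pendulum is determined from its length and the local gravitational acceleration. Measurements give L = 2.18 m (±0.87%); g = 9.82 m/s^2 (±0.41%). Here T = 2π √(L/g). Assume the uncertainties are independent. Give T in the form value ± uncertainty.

For a monomial T ∝ L^(1/2), g^(-1/2), fractional errors add in quadrature:
  (½·δL/L)² = (0.5×0.00870)² = 1.89e-05;  (−½·δg/g)² = (-0.5×0.00410)² = 4.2e-06
δT/T = √(2.31e-05) = 0.00481
T = 2.96 s, so δT = 0.00481 × 2.96 = 0.0142 s.

2.96 ± 0.0142 s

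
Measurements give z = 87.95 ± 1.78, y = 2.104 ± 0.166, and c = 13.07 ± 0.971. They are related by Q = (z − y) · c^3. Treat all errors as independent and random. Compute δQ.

42900

Let u = z − y = 85.85. δu = √(δz² + δy²) = √(3.17 + 0.0276) = 1.79, so δu/u = 0.0208.
Q is then a monomial in u, c:
δQ/Q = √((δu/u)² + (3·δc/c)²) = √(0.000434 + 0.0497) = 0.224
Q = 191700, so δQ = 0.224 × 191700 = 42900.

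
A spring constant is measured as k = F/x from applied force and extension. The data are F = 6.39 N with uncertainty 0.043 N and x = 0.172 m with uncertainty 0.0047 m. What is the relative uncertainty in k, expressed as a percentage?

2.81%

For a monomial k ∝ F, x^-1, fractional errors add in quadrature:
  (1·δF/F)² = (1×0.00673)² = 4.53e-05;  (-1·δx/x)² = (-1×0.0273)² = 0.000747
δk/k = √(0.000792) = 0.0281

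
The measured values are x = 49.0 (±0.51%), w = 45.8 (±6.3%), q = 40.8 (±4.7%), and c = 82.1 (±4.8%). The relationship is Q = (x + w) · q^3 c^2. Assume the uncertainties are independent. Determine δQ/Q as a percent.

Let u = x + w = 94.8. δu = √(δx² + δw²) = √(0.0625 + 8.33) = 2.90, so δu/u = 0.0306.
Q is then a monomial in u, q, c:
δQ/Q = √((δu/u)² + (3·δq/q)² + (2·δc/c)²) = √(0.000933 + 0.0199 + 0.00922) = 0.173

17.3%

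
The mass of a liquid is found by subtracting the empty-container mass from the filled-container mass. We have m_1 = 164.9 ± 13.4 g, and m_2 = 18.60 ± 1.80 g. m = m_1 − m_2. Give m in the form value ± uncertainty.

146.3 ± 13.5 g

m is a linear combination, so absolute uncertainties add in quadrature:
  (δm_1)² = 180;  (δm_2)² = 3.24
δm = √(183) = 13.5 g
m = 146.3 g.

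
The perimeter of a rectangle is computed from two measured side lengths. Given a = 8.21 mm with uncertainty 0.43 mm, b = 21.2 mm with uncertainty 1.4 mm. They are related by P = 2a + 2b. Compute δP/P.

For a sum/difference, combine absolute errors in quadrature:
  (2·δa)² = 0.740;  (2·δb)² = 7.84
δP = √(8.58) = 2.93 mm
P = 58.8 mm, so δP/P = 2.93/58.8 = 0.0498.

0.0498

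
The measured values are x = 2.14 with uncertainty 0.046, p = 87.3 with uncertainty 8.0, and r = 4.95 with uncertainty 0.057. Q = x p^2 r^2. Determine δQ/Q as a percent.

Relative error in a monomial: (δQ/Q)² = Σ (nᵢ · δxᵢ/xᵢ)².
  (1·δx/x)² = (1×0.0215)² = 0.000462;  (2·δp/p)² = (2×0.0916)² = 0.0336;  (2·δr/r)² = (2×0.0115)² = 0.000530
δQ/Q = √(0.0346) = 0.186

18.6%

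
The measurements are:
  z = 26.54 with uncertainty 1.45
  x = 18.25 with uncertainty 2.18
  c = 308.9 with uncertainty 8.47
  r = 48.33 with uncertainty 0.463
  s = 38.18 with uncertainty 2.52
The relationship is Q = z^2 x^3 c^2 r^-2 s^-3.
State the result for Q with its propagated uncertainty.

3143 ± 1340

Since Q is a product/quotient, work with relative uncertainties:
  (2·δz/z)² = (2×0.0546)² = 0.0119;  (3·δx/x)² = (3×0.119)² = 0.128;  (2·δc/c)² = (2×0.0274)² = 0.00301;  (-2·δr/r)² = (-2×0.00958)² = 0.000367;  (-3·δs/s)² = (-3×0.0660)² = 0.0392
δQ/Q = √(0.183) = 0.428
Q = 3143, so δQ = 0.428 × 3143 = 1340.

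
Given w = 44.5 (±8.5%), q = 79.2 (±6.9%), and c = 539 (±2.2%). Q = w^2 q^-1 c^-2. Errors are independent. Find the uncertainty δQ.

Since Q is a product/quotient, work with relative uncertainties:
  (2·δw/w)² = (2×0.0850)² = 0.0289;  (-1·δq/q)² = (-1×0.0690)² = 0.00476;  (-2·δc/c)² = (-2×0.0220)² = 0.00194
δQ/Q = √(0.0356) = 0.189
Q = 8.61e-05, so δQ = 0.189 × 8.61e-05 = 1.62e-05.

1.62e-05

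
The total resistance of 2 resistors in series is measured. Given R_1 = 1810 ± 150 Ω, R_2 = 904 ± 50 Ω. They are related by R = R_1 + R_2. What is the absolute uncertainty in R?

158 Ω

Each term contributes (cᵢ δxᵢ)² to (δR)²:
  (δR_1)² = 22500;  (δR_2)² = 2500
δR = √(25000) = 158 Ω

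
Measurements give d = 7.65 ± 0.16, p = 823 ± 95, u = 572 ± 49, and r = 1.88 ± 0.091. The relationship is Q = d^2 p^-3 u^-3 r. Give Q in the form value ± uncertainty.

(1.05 ± 0.460) × 10^-15

Relative error in a monomial: (δQ/Q)² = Σ (nᵢ · δxᵢ/xᵢ)².
  (2·δd/d)² = (2×0.0209)² = 0.00175;  (-3·δp/p)² = (-3×0.115)² = 0.120;  (-3·δu/u)² = (-3×0.0857)² = 0.0660;  (1·δr/r)² = (1×0.0484)² = 0.00234
δQ/Q = √(0.190) = 0.436
Q = 1.05e-15, so δQ = 0.436 × 1.05e-15 = 4.6e-16.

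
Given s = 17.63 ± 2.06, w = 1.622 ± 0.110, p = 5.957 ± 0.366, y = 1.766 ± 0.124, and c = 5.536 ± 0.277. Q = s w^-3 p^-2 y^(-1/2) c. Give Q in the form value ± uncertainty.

0.4850 ± 0.132

Since Q is a product/quotient, work with relative uncertainties:
  (1·δs/s)² = (1×0.117)² = 0.0137;  (-3·δw/w)² = (-3×0.0678)² = 0.0414;  (-2·δp/p)² = (-2×0.0614)² = 0.0151;  (−½·δy/y)² = (-0.5×0.0702)² = 0.00123;  (1·δc/c)² = (1×0.0500)² = 0.00250
δQ/Q = √(0.0739) = 0.272
Q = 0.4850, so δQ = 0.272 × 0.4850 = 0.132.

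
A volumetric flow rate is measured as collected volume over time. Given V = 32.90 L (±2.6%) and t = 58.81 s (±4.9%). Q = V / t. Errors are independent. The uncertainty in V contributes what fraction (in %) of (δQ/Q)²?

(δQ/Q)² = (1·δV/V)² + (-1·δt/t)²
  V term: (1×0.0260)² = 0.000676
  t term: (-1×0.0490)² = 0.00240
Total = 0.00308. Share from V = 0.000676/0.00308 = 0.220.

22.0%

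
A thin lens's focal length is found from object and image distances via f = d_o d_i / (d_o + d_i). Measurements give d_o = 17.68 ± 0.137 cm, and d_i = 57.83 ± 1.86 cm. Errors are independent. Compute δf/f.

∂f/∂d_o = (d_i/(d_o+d_i))² = 0.587;  ∂f/∂d_i = (d_o/(d_o+d_i))² = 0.0548
δf = √((∂f/∂d_o · δd_o)² + (∂f/∂d_i · δd_i)²) = √(0.00646 + 0.0104) = 0.130 cm
f = 13.54 cm, so δf/f = 0.130/13.54 = 0.00959.

0.00959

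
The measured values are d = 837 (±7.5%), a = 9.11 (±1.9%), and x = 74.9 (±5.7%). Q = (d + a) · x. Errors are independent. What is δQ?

5930

Let u = d + a = 846. δu = √(δd² + δa²) = √(3940 + 0.0300) = 62.8, so δu/u = 0.0742.
Q is then a monomial in u, x:
δQ/Q = √((δu/u)² + (1·δx/x)²) = √(0.00550 + 0.00325) = 0.0936
Q = 63400, so δQ = 0.0936 × 63400 = 5930.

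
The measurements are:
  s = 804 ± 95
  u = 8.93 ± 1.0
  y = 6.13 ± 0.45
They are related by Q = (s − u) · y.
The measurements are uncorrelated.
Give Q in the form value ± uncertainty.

4870 ± 684

Let w = s − u = 795. δw = √(δs² + δu²) = √(9020 + 1.00) = 95.0, so δw/w = 0.119.
Q is then a monomial in w, y:
δQ/Q = √((δw/w)² + (1·δy/y)²) = √(0.0143 + 0.00539) = 0.140
Q = 4870, so δQ = 0.140 × 4870 = 684.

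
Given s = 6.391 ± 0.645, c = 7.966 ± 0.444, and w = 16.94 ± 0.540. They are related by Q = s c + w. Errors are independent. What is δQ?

Let p = s·c = 50.91. δp/p = √((1·δs/s)² + (1·δc/c)²) = √(0.0102 + 0.00311) = 0.115, so δp = 5.87.
Q = p + w: δQ = √(δp² + δw²) = √(34.5 + 0.292) = 5.89

5.89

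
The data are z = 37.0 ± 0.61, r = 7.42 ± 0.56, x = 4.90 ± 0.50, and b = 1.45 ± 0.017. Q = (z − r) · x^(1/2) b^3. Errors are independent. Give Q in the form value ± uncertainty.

Let u = z − r = 29.6. δu = √(δz² + δr²) = √(0.372 + 0.314) = 0.828, so δu/u = 0.0280.
Q is then a monomial in u, x, b:
δQ/Q = √((δu/u)² + (½·δx/x)² + (3·δb/b)²) = √(0.000784 + 0.00260 + 0.00124) = 0.0680
Q = 200, so δQ = 0.0680 × 200 = 13.6.

200 ± 13.6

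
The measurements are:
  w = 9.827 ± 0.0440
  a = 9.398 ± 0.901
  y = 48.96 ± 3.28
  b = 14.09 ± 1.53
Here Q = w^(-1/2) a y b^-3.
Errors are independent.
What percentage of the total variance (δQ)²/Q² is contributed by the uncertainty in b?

(δQ/Q)² = (−½·δw/w)² + (1·δa/a)² + (1·δy/y)² + (-3·δb/b)²
  w term: (-0.5×0.00448)² = 5.01e-06
  a term: (1×0.0959)² = 0.00919
  y term: (1×0.0670)² = 0.00449
  b term: (-3×0.109)² = 0.106
Total = 0.120. Share from b = 0.106/0.120 = 0.886.

88.6%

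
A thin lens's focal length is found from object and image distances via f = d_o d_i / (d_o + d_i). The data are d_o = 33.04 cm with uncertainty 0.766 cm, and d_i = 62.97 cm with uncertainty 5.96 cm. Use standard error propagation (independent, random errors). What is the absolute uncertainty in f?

∂f/∂d_o = (d_i/(d_o+d_i))² = 0.430;  ∂f/∂d_i = (d_o/(d_o+d_i))² = 0.118
δf = √((∂f/∂d_o · δd_o)² + (∂f/∂d_i · δd_i)²) = √(0.109 + 0.498) = 0.779 cm

0.779 cm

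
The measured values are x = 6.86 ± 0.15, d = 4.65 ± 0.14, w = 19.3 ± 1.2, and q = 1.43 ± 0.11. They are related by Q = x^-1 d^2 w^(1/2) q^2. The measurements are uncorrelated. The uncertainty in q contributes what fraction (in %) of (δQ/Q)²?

(δQ/Q)² = (-1·δx/x)² + (2·δd/d)² + (½·δw/w)² + (2·δq/q)²
  x term: (-1×0.0219)² = 0.000478
  d term: (2×0.0301)² = 0.00363
  w term: (0.5×0.0622)² = 0.000966
  q term: (2×0.0769)² = 0.0237
Total = 0.0287. Share from q = 0.0237/0.0287 = 0.824.

82.4%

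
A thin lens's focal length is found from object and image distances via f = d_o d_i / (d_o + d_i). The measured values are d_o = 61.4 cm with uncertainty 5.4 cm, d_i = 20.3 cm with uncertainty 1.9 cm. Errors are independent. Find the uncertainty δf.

1.12 cm

∂f/∂d_o = (d_i/(d_o+d_i))² = 0.0617;  ∂f/∂d_i = (d_o/(d_o+d_i))² = 0.565
δf = √((∂f/∂d_o · δd_o)² + (∂f/∂d_i · δd_i)²) = √(0.111 + 1.15) = 1.12 cm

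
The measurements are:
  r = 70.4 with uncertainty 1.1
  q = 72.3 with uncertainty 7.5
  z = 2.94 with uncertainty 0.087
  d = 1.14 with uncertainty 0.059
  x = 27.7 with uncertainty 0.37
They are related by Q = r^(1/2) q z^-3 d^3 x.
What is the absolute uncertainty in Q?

Products/powers → add relative errors in quadrature, weighted by exponent:
  (½·δr/r)² = (0.5×0.0156)² = 6.1e-05;  (1·δq/q)² = (1×0.104)² = 0.0108;  (-3·δz/z)² = (-3×0.0296)² = 0.00788;  (3·δd/d)² = (3×0.0518)² = 0.0241;  (1·δx/x)² = (1×0.0134)² = 0.000178
δQ/Q = √(0.0430) = 0.207
Q = 980, so δQ = 0.207 × 980 = 203.

203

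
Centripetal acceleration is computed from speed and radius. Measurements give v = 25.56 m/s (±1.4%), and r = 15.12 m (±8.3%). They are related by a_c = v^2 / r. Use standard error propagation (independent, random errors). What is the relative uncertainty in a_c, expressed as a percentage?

Relative error in a monomial: (δa_c/a_c)² = Σ (nᵢ · δxᵢ/xᵢ)².
  (2·δv/v)² = (2×0.0140)² = 0.000784;  (-1·δr/r)² = (-1×0.0830)² = 0.00689
δa_c/a_c = √(0.00767) = 0.0876

8.76%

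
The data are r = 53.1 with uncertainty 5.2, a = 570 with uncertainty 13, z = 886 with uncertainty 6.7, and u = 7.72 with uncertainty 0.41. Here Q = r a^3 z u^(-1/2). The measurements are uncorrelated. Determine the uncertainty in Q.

Relative error in a monomial: (δQ/Q)² = Σ (nᵢ · δxᵢ/xᵢ)².
  (1·δr/r)² = (1×0.0979)² = 0.00959;  (3·δa/a)² = (3×0.0228)² = 0.00468;  (1·δz/z)² = (1×0.00756)² = 5.72e-05;  (−½·δu/u)² = (-0.5×0.0531)² = 0.000705
δQ/Q = √(0.0150) = 0.123
Q = 3.14e+12, so δQ = 0.123 × 3.14e+12 = 3.84e+11.

3.84e+11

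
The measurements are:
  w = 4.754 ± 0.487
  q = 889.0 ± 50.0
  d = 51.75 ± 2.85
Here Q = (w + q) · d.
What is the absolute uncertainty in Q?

Let u = w + q = 893.8. δu = √(δw² + δq²) = √(0.237 + 2500) = 50.0, so δu/u = 0.0559.
Q is then a monomial in u, d:
δQ/Q = √((δu/u)² + (1·δd/d)²) = √(0.00313 + 0.00303) = 0.0785
Q = 46250, so δQ = 0.0785 × 46250 = 3630.

3630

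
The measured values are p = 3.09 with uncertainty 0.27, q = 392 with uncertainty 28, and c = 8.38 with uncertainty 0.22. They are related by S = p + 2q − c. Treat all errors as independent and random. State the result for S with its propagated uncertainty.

779 ± 56.0

Absolute uncertainties add in quadrature for a linear combination:
  (δp)² = 0.0729;  (2·δq)² = 3140;  (δc)² = 0.0484
δS = √(3140) = 56.0
S = 779.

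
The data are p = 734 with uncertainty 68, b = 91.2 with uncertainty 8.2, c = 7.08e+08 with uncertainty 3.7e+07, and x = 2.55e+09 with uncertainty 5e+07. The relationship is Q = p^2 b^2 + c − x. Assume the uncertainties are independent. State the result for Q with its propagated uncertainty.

(2.64 ± 1.16) × 10^9

Let w = p^2·b^2 = 4.48e+09. δw/w = √((2·δp/p)² + (2·δb/b)²) = √(0.0343 + 0.0323) = 0.258, so δw = 1.16e+09.
Q = w + c − x: δQ = √(δw² + δc² + δx²) = √(1.34e+18 + 1.37e+15 + 2.5e+15) = 1.16e+09
Q = 2.64e+09.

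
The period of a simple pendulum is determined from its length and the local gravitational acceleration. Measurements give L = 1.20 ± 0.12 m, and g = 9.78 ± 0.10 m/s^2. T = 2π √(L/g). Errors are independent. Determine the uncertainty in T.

0.111 s

Each factor contributes (exponent × relative error)² to (δT/T)²:
  (½·δL/L)² = (0.5×0.100)² = 0.00250;  (−½·δg/g)² = (-0.5×0.0102)² = 2.61e-05
δT/T = √(0.00253) = 0.0503
T = 2.20 s, so δT = 0.0503 × 2.20 = 0.111 s.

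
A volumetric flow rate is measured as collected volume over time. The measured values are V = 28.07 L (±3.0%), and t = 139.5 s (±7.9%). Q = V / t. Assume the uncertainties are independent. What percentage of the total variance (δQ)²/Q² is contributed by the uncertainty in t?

87.4%

(δQ/Q)² = (1·δV/V)² + (-1·δt/t)²
  V term: (1×0.0300)² = 0.000900
  t term: (-1×0.0790)² = 0.00624
Total = 0.00714. Share from t = 0.00624/0.00714 = 0.874.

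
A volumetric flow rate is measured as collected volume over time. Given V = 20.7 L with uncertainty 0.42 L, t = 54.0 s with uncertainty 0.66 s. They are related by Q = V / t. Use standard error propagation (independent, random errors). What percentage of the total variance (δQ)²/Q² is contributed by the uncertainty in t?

26.6%

(δQ/Q)² = (1·δV/V)² + (-1·δt/t)²
  V term: (1×0.0203)² = 0.000412
  t term: (-1×0.0122)² = 0.000149
Total = 0.000561. Share from t = 0.000149/0.000561 = 0.266.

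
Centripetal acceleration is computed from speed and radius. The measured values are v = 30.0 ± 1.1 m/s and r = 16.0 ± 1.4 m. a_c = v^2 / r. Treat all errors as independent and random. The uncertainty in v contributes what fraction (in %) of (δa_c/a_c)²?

(δa_c/a_c)² = (2·δv/v)² + (-1·δr/r)²
  v term: (2×0.0367)² = 0.00538
  r term: (-1×0.0875)² = 0.00766
Total = 0.0130. Share from v = 0.00538/0.0130 = 0.413.

41.3%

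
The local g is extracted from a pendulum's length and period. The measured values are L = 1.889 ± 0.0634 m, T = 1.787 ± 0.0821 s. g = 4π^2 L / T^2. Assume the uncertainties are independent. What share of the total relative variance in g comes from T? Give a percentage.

88.2%

(δg/g)² = (1·δL/L)² + (-2·δT/T)²
  L term: (1×0.0336)² = 0.00113
  T term: (-2×0.0459)² = 0.00844
Total = 0.00957. Share from T = 0.00844/0.00957 = 0.882.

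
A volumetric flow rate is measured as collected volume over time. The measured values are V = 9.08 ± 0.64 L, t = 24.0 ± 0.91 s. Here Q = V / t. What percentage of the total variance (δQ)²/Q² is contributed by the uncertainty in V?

77.6%

(δQ/Q)² = (1·δV/V)² + (-1·δt/t)²
  V term: (1×0.0705)² = 0.00497
  t term: (-1×0.0379)² = 0.00144
Total = 0.00641. Share from V = 0.00497/0.00641 = 0.776.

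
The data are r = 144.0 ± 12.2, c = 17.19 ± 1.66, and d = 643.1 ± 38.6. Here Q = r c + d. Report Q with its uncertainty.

Let p = r·c = 2475. δp/p = √((1·δr/r)² + (1·δc/c)²) = √(0.00718 + 0.00933) = 0.128, so δp = 318.
Q = p + d: δQ = √(δp² + δd²) = √(1.01e+05 + 1490) = 320
Q = 3118.

3118 ± 320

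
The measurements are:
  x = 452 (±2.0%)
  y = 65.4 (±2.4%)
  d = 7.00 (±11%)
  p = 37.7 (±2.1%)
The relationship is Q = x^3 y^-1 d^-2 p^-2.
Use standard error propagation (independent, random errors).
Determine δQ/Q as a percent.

23.3%

For a monomial Q ∝ x^3, y^-1, d^-2, p^-2, fractional errors add in quadrature:
  (3·δx/x)² = (3×0.0200)² = 0.00360;  (-1·δy/y)² = (-1×0.0240)² = 0.000576;  (-2·δd/d)² = (-2×0.110)² = 0.0484;  (-2·δp/p)² = (-2×0.0210)² = 0.00176
δQ/Q = √(0.0543) = 0.233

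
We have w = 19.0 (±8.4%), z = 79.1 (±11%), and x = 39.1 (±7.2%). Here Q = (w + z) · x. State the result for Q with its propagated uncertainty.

3840 ± 443

Let u = w + z = 98.1. δu = √(δw² + δz²) = √(2.55 + 75.7) = 8.85, so δu/u = 0.0902.
Q is then a monomial in u, x:
δQ/Q = √((δu/u)² + (1·δx/x)²) = √(0.00813 + 0.00518) = 0.115
Q = 3840, so δQ = 0.115 × 3840 = 443.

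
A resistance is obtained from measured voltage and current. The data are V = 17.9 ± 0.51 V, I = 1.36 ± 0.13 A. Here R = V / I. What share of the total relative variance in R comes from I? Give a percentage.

(δR/R)² = (1·δV/V)² + (-1·δI/I)²
  V term: (1×0.0285)² = 0.000812
  I term: (-1×0.0956)² = 0.00914
Total = 0.00995. Share from I = 0.00914/0.00995 = 0.918.

91.8%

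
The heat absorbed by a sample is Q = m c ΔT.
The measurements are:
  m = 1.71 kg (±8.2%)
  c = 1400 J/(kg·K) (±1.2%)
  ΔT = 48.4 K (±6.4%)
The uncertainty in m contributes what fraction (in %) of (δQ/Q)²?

61.3%

(δQ/Q)² = (1·δm/m)² + (1·δc/c)² + (1·δΔT/ΔT)²
  m term: (1×0.0820)² = 0.00672
  c term: (1×0.0120)² = 0.000144
  ΔT term: (1×0.0640)² = 0.00410
Total = 0.0110. Share from m = 0.00672/0.0110 = 0.613.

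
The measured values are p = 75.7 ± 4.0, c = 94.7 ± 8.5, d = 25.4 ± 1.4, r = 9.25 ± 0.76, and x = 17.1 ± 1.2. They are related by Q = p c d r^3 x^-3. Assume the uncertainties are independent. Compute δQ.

Q is a product of powers, so relative uncertainties combine in quadrature:
  (1·δp/p)² = (1×0.0528)² = 0.00279;  (1·δc/c)² = (1×0.0898)² = 0.00806;  (1·δd/d)² = (1×0.0551)² = 0.00304;  (3·δr/r)² = (3×0.0822)² = 0.0608;  (-3·δx/x)² = (-3×0.0702)² = 0.0443
δQ/Q = √(0.119) = 0.345
Q = 28800, so δQ = 0.345 × 28800 = 9940.

9940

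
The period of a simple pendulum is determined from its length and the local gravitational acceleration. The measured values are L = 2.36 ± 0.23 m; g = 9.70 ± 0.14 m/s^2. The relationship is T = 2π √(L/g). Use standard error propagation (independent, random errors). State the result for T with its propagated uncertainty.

Products/powers → add relative errors in quadrature, weighted by exponent:
  (½·δL/L)² = (0.5×0.0975)² = 0.00237;  (−½·δg/g)² = (-0.5×0.0144)² = 5.21e-05
δT/T = √(0.00243) = 0.0493
T = 3.10 s, so δT = 0.0493 × 3.10 = 0.153 s.

3.10 ± 0.153 s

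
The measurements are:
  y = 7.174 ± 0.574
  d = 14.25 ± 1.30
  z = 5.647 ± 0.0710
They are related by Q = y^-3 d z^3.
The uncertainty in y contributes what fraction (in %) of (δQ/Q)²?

85.5%

(δQ/Q)² = (-3·δy/y)² + (1·δd/d)² + (3·δz/z)²
  y term: (-3×0.0800)² = 0.0576
  d term: (1×0.0912)² = 0.00832
  z term: (3×0.0126)² = 0.00142
Total = 0.0674. Share from y = 0.0576/0.0674 = 0.855.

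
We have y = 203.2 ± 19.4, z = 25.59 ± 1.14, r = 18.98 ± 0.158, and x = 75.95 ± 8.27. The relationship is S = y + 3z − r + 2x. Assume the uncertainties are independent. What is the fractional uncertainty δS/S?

S is a linear combination, so absolute uncertainties add in quadrature:
  (δy)² = 376;  (3·δz)² = 11.7;  (δr)² = 0.0250;  (2·δx)² = 274
δS = √(662) = 25.7
S = 412.9, so δS/S = 25.7/412.9 = 0.0623.

0.0623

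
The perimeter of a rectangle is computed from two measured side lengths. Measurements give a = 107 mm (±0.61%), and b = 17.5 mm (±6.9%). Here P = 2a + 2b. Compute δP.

2.75 mm

For a sum/difference, combine absolute errors in quadrature:
  (2·δa)² = 1.70;  (2·δb)² = 5.83
δP = √(7.54) = 2.75 mm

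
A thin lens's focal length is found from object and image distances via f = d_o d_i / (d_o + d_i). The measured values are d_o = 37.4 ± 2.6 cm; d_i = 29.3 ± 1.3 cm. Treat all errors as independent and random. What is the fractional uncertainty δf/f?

∂f/∂d_o = (d_i/(d_o+d_i))² = 0.193;  ∂f/∂d_i = (d_o/(d_o+d_i))² = 0.314
δf = √((∂f/∂d_o · δd_o)² + (∂f/∂d_i · δd_i)²) = √(0.252 + 0.167) = 0.647 cm
f = 16.4 cm, so δf/f = 0.647/16.4 = 0.0394.

0.0394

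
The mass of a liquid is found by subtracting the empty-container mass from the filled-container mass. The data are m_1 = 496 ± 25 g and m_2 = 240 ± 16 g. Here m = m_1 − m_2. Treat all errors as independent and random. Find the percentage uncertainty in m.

Sums and differences: (δm)² = Σ (cᵢ δxᵢ)².
  (δm_1)² = 625;  (δm_2)² = 256
δm = √(881) = 29.7 g
m = 256 g, so δm/m = 29.7/256 = 0.116.

11.6%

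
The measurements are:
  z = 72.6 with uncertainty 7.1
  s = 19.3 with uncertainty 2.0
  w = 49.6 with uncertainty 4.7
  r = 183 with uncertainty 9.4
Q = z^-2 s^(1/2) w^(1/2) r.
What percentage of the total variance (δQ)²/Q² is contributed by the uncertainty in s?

(δQ/Q)² = (-2·δz/z)² + (½·δs/s)² + (½·δw/w)² + (1·δr/r)²
  z term: (-2×0.0978)² = 0.0383
  s term: (0.5×0.104)² = 0.00268
  w term: (0.5×0.0948)² = 0.00224
  r term: (1×0.0514)² = 0.00264
Total = 0.0458. Share from s = 0.00268/0.0458 = 0.0586.

5.86%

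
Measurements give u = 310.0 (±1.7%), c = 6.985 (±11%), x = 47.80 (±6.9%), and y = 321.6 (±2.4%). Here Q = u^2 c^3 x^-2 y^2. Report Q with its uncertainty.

Relative error in a monomial: (δQ/Q)² = Σ (nᵢ · δxᵢ/xᵢ)².
  (2·δu/u)² = (2×0.0170)² = 0.00116;  (3·δc/c)² = (3×0.110)² = 0.109;  (-2·δx/x)² = (-2×0.0690)² = 0.0190;  (2·δy/y)² = (2×0.0240)² = 0.00230
δQ/Q = √(0.131) = 0.362
Q = 1.483e+09, so δQ = 0.362 × 1.483e+09 = 5.37e+08.

(1.483 ± 0.537) × 10^9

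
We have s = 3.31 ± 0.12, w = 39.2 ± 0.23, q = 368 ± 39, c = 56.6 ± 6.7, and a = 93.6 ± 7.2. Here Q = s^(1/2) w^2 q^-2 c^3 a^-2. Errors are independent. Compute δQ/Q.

For a monomial Q ∝ s^(1/2), w^2, q^-2, c^3, a^-2, fractional errors add in quadrature:
  (½·δs/s)² = (0.5×0.0363)² = 0.000329;  (2·δw/w)² = (2×0.00587)² = 0.000138;  (-2·δq/q)² = (-2×0.106)² = 0.0449;  (3·δc/c)² = (3×0.118)² = 0.126;  (-2·δa/a)² = (-2×0.0769)² = 0.0237
δQ/Q = √(0.195) = 0.442

0.442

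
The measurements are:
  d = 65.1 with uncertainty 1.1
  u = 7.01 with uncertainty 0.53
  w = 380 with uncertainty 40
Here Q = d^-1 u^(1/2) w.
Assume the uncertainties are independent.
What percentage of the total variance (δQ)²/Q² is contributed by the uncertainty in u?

(δQ/Q)² = (-1·δd/d)² + (½·δu/u)² + (1·δw/w)²
  d term: (-1×0.0169)² = 0.000286
  u term: (0.5×0.0756)² = 0.00143
  w term: (1×0.105)² = 0.0111
Total = 0.0128. Share from u = 0.00143/0.0128 = 0.112.

11.2%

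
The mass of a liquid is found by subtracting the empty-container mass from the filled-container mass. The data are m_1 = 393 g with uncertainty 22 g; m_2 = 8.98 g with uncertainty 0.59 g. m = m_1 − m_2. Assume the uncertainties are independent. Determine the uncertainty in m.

Absolute uncertainties add in quadrature for a linear combination:
  (δm_1)² = 484;  (δm_2)² = 0.348
δm = √(484) = 22.0 g

22.0 g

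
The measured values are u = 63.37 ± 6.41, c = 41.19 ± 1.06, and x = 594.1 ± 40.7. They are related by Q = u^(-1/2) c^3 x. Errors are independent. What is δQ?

5.99e+05

Since Q is a product/quotient, work with relative uncertainties:
  (−½·δu/u)² = (-0.5×0.101)² = 0.00256;  (3·δc/c)² = (3×0.0257)² = 0.00596;  (1·δx/x)² = (1×0.0685)² = 0.00469
δQ/Q = √(0.0132) = 0.115
Q = 5.215e+06, so δQ = 0.115 × 5.215e+06 = 5.99e+05.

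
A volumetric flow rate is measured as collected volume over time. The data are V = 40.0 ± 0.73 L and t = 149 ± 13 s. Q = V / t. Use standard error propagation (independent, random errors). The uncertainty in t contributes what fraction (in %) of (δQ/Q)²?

95.8%

(δQ/Q)² = (1·δV/V)² + (-1·δt/t)²
  V term: (1×0.0182)² = 0.000333
  t term: (-1×0.0872)² = 0.00761
Total = 0.00795. Share from t = 0.00761/0.00795 = 0.958.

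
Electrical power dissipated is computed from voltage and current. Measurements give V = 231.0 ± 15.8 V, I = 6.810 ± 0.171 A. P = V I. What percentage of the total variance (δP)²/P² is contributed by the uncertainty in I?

(δP/P)² = (1·δV/V)² + (1·δI/I)²
  V term: (1×0.0684)² = 0.00468
  I term: (1×0.0251)² = 0.000631
Total = 0.00531. Share from I = 0.000631/0.00531 = 0.119.

11.9%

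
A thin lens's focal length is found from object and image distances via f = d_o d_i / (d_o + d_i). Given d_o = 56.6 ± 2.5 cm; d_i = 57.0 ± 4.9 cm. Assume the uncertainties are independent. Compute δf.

1.37 cm

∂f/∂d_o = (d_i/(d_o+d_i))² = 0.252;  ∂f/∂d_i = (d_o/(d_o+d_i))² = 0.248
δf = √((∂f/∂d_o · δd_o)² + (∂f/∂d_i · δd_i)²) = √(0.396 + 1.48) = 1.37 cm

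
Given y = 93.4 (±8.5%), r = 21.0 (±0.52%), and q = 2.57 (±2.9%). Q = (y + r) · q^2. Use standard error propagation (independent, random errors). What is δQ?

68.3

Let u = y + r = 114. δu = √(δy² + δr²) = √(63.0 + 0.0119) = 7.94, so δu/u = 0.0694.
Q is then a monomial in u, q:
δQ/Q = √((δu/u)² + (2·δq/q)²) = √(0.00482 + 0.00336) = 0.0904
Q = 756, so δQ = 0.0904 × 756 = 68.3.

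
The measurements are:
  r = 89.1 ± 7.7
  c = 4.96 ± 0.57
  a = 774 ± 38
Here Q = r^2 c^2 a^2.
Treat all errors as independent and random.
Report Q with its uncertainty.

(1.17 ± 0.356) × 10^11

For a monomial Q ∝ r^2, c^2, a^2, fractional errors add in quadrature:
  (2·δr/r)² = (2×0.0864)² = 0.0299;  (2·δc/c)² = (2×0.115)² = 0.0528;  (2·δa/a)² = (2×0.0491)² = 0.00964
δQ/Q = √(0.0923) = 0.304
Q = 1.17e+11, so δQ = 0.304 × 1.17e+11 = 3.56e+10.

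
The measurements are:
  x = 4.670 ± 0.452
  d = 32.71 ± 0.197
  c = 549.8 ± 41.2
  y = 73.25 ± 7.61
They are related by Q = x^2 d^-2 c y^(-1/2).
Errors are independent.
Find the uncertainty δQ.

0.281

Relative error in a monomial: (δQ/Q)² = Σ (nᵢ · δxᵢ/xᵢ)².
  (2·δx/x)² = (2×0.0968)² = 0.0375;  (-2·δd/d)² = (-2×0.00602)² = 0.000145;  (1·δc/c)² = (1×0.0749)² = 0.00562;  (−½·δy/y)² = (-0.5×0.104)² = 0.00270
δQ/Q = √(0.0459) = 0.214
Q = 1.309, so δQ = 0.214 × 1.309 = 0.281.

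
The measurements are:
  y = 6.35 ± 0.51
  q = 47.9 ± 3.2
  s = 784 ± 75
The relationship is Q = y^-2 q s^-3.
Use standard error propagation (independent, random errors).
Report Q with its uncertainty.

For a monomial Q ∝ y^-2, q, s^-3, fractional errors add in quadrature:
  (-2·δy/y)² = (-2×0.0803)² = 0.0258;  (1·δq/q)² = (1×0.0668)² = 0.00446;  (-3·δs/s)² = (-3×0.0957)² = 0.0824
δQ/Q = √(0.113) = 0.336
Q = 2.47e-09, so δQ = 0.336 × 2.47e-09 = 8.27e-10.

(2.47 ± 0.827) × 10^-9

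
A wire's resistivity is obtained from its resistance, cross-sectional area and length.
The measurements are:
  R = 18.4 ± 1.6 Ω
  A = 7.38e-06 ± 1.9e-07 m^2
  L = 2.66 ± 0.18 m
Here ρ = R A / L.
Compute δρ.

ρ is a product of powers, so relative uncertainties combine in quadrature:
  (1·δR/R)² = (1×0.0870)² = 0.00756;  (1·δA/A)² = (1×0.0257)² = 0.000663;  (-1·δL/L)² = (-1×0.0677)² = 0.00458
δρ/ρ = √(0.0128) = 0.113
ρ = 5.1e-05 Ω·m, so δρ = 0.113 × 5.1e-05 = 5.78e-06 Ω·m.

5.78e-06 Ω·m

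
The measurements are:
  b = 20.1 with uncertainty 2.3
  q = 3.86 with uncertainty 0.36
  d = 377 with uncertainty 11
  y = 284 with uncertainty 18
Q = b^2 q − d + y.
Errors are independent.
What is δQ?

386

Let p = b^2·q = 1560. δp/p = √((2·δb/b)² + (1·δq/q)²) = √(0.0524 + 0.00870) = 0.247, so δp = 385.
Q = p − d + y: δQ = √(δp² + δd² + δy²) = √(1.49e+05 + 121 + 324) = 386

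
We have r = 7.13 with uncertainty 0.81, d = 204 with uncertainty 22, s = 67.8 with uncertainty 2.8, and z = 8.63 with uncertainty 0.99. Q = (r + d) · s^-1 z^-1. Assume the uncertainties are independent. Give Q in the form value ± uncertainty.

Let u = r + d = 211. δu = √(δr² + δd²) = √(0.656 + 484) = 22.0, so δu/u = 0.104.
Q is then a monomial in u, s, z:
δQ/Q = √((δu/u)² + (-1·δs/s)² + (-1·δz/z)²) = √(0.0109 + 0.00171 + 0.0132) = 0.160
Q = 0.361, so δQ = 0.160 × 0.361 = 0.0579.

0.361 ± 0.0579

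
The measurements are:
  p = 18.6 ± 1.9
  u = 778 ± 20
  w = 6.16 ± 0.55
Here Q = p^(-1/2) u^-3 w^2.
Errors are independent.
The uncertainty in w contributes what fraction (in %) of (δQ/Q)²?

(δQ/Q)² = (−½·δp/p)² + (-3·δu/u)² + (2·δw/w)²
  p term: (-0.5×0.102)² = 0.00261
  u term: (-3×0.0257)² = 0.00595
  w term: (2×0.0893)² = 0.0319
Total = 0.0404. Share from w = 0.0319/0.0404 = 0.788.

78.8%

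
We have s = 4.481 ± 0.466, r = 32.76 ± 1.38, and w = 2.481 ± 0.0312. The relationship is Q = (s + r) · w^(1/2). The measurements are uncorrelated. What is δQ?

Let u = s + r = 37.24. δu = √(δs² + δr²) = √(0.217 + 1.90) = 1.46, so δu/u = 0.0391.
Q is then a monomial in u, w:
δQ/Q = √((δu/u)² + (½·δw/w)²) = √(0.00153 + 3.95e-05) = 0.0396
Q = 58.66, so δQ = 0.0396 × 58.66 = 2.32.

2.32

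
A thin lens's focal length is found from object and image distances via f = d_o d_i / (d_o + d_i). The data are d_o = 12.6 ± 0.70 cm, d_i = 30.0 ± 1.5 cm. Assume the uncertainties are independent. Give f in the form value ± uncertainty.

∂f/∂d_o = (d_i/(d_o+d_i))² = 0.496;  ∂f/∂d_i = (d_o/(d_o+d_i))² = 0.0875
δf = √((∂f/∂d_o · δd_o)² + (∂f/∂d_i · δd_i)²) = √(0.121 + 0.0172) = 0.371 cm
f = 8.87 cm.

8.87 ± 0.371 cm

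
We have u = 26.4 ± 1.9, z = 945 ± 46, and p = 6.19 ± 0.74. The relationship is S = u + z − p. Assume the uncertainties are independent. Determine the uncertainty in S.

46.0

For a sum/difference, combine absolute errors in quadrature:
  (δu)² = 3.61;  (δz)² = 2120;  (δp)² = 0.548
δS = √(2120) = 46.0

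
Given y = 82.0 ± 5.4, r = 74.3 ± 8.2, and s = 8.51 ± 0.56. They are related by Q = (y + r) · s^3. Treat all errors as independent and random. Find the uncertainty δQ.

20000

Let u = y + r = 156. δu = √(δy² + δr²) = √(29.2 + 67.2) = 9.82, so δu/u = 0.0628.
Q is then a monomial in u, s:
δQ/Q = √((δu/u)² + (3·δs/s)²) = √(0.00395 + 0.0390) = 0.207
Q = 96300, so δQ = 0.207 × 96300 = 20000.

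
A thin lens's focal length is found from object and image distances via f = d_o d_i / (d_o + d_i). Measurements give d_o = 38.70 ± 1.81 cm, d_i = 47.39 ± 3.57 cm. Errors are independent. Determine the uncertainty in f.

0.906 cm

∂f/∂d_o = (d_i/(d_o+d_i))² = 0.303;  ∂f/∂d_i = (d_o/(d_o+d_i))² = 0.202
δf = √((∂f/∂d_o · δd_o)² + (∂f/∂d_i · δd_i)²) = √(0.301 + 0.520) = 0.906 cm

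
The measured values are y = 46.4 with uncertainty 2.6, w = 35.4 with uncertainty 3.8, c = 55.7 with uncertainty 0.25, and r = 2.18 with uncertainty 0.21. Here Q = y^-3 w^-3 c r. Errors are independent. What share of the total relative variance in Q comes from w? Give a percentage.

(δQ/Q)² = (-3·δy/y)² + (-3·δw/w)² + (1·δc/c)² + (1·δr/r)²
  y term: (-3×0.0560)² = 0.0283
  w term: (-3×0.107)² = 0.104
  c term: (1×0.00449)² = 2.01e-05
  r term: (1×0.0963)² = 0.00928
Total = 0.141. Share from w = 0.104/0.141 = 0.734.

73.4%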